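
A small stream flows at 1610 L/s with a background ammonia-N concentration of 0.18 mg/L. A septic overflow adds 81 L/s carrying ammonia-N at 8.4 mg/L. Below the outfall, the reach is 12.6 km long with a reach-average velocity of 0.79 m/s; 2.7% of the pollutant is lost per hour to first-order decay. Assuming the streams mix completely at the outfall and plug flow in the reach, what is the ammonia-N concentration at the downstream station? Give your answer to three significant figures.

0.508 mg/L

Mass balance: C = (1610·0.1800 + 81.00·8.400) / 1691 = 970.2/1691 = 0.5737 mg/L.
Travel time t = 12.6·1000 / 0.79 = 15950 s = 4.430 h.
2.7%/h lost → k = −ln(1 − 0.027) = 0.02737 h⁻¹.
First-order decay: C = 0.5737·exp(−k·t) = 0.5737·0.8858 = 0.5082 mg/L.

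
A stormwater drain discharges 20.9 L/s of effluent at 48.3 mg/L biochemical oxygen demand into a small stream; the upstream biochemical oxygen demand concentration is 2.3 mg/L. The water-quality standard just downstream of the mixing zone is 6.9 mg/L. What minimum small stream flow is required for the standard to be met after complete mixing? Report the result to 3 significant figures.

Set C_mix = 6.9: (Q·2.300 + 20.90·48.30) / (Q + 20.90) = 6.9
→ Q = 20.90·(48.30 − 6.9)/(6.9 − 2.300) = 188.1 L/s.

188 L/s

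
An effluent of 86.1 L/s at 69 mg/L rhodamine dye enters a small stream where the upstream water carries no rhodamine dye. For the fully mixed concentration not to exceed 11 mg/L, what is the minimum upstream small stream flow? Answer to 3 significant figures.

Set C_mix = 11: (Q·0 + 86.10·69.00) / (Q + 86.10) = 11
→ Q = 86.10·(69.00 − 11)/(11 − 0) = 454.0 L/s.

454 L/s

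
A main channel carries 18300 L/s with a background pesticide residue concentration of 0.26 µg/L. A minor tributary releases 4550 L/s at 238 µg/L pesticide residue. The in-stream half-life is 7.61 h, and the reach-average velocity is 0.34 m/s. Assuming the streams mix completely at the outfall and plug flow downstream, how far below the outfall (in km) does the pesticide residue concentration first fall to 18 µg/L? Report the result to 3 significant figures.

Conservation of mass: C = (18300·0.2600 + 4550·238.0) / 22850 = 1088000/22850 = 47.60 µg/L.
Half-life 7.61 h → k = ln 2 / 7.61 = 0.09108 h⁻¹ = 2.186 d⁻¹.
Set 47.60·exp(−k·t) = 18 → t = ln(47.60/18)/k = 38440 s = 10.68 h.
Distance = v·t = 0.34·38440 = 13070 m = 13.07 km.

13.1 km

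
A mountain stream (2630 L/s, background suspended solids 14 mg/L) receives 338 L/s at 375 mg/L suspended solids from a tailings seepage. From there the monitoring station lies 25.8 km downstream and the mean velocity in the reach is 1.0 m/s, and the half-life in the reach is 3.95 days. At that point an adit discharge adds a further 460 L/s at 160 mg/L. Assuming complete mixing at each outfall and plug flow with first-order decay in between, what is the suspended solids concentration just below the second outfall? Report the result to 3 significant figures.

Mass balance: C = (2630·14.00 + 338.0·375.0) / 2968 = 163600/2968 = 55.11 mg/L; combined flow 2968 L/s.
Travel time t = 25.8·1000 / 1.0 = 25800 s = 7.167 h.
Half-life 3.95 d → k = ln 2 / 3.95 = 0.1755 d⁻¹.
First-order decay: C = 55.11·exp(−k·t) = 55.11·0.9489 = 52.30 mg/L.
Second outfall: C = (2968·52.30 + 460.0·160.0)/3428 = 66.75 mg/L.

66.8 mg/L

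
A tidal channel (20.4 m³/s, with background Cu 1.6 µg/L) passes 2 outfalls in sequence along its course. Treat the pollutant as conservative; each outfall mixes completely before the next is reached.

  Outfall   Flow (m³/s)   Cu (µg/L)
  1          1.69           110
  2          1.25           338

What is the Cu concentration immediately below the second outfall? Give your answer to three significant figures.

Below outfall 1: Q → 22.09 m³/s, C = (20.40·1.600 + 1.690·110.0)/22.09 = 9.893 µg/L.
Below outfall 2: Q → 23.34 m³/s, C = (22.09·9.893 + 1.250·338.0)/23.34 = 27.47 µg/L.

27.5 µg/L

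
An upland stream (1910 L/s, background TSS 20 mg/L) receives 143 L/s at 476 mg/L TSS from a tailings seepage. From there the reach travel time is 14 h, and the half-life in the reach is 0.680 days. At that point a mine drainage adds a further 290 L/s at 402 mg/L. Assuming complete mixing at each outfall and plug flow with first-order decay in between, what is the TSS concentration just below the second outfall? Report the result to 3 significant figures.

Mixed concentration C = ΣQC/ΣQ = (1910·20.00 + 143.0·476.0) / 2053 = 106300/2053 = 51.76 mg/L; combined flow 2053 L/s.
Half-life 0.680 d → k = ln 2 / 0.680 = 1.019 d⁻¹.
After decay, C = 51.76 × e^(−kt) = 51.76 × 0.5518 = 28.56 mg/L.
At the second outfall, C = (2053·28.56 + 290.0·402.0) / (2053 + 290.0) = 74.78 mg/L.

74.8 mg/L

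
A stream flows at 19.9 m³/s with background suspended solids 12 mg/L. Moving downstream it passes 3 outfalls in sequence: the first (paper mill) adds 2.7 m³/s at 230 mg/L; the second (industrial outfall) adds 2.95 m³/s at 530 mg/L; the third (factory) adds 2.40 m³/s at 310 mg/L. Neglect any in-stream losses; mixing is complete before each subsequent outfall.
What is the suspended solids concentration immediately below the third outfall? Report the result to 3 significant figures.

113 mg/L

Below outfall 1: Q → 22.60 m³/s, C = (19.90·12.00 + 2.700·230.0)/22.60 = 38.04 mg/L.
Below outfall 2: Q → 25.55 m³/s, C = (22.60·38.04 + 2.950·530.0)/25.55 = 94.85 mg/L.
Below outfall 3: Q → 27.95 m³/s, C = (25.55·94.85 + 2.400·310.0)/27.95 = 113.3 mg/L.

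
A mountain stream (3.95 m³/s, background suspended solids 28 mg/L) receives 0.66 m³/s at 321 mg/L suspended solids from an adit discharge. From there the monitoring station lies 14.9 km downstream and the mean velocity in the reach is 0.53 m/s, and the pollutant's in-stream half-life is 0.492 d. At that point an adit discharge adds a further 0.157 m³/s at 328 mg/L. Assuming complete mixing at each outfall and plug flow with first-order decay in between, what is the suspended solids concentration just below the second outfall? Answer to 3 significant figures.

Mass balance: C = (3.950·28.00 + 0.6600·321.0) / 4.610 = 322.5/4.610 = 69.95 mg/L; combined flow 4.610 m³/s.
Travel time t = 14.9·1000 / 0.53 = 28110 s = 7.809 h.
Half-life 0.492 d → k = ln 2 / 0.492 = 1.409 d⁻¹.
First-order decay: C = 69.95·exp(−k·t) = 69.95·0.6323 = 44.23 mg/L.
Second outfall: C = (4.610·44.23 + 0.1570·328.0)/4.767 = 53.57 mg/L.

53.6 mg/L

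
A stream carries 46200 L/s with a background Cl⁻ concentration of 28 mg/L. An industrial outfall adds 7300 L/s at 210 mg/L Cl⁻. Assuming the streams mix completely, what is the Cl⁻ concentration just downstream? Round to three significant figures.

52.8 mg/L

Mass balance: C = (46200·28.00 + 7300·210.0) / 53500 = 2827000/53500 = 52.83 mg/L.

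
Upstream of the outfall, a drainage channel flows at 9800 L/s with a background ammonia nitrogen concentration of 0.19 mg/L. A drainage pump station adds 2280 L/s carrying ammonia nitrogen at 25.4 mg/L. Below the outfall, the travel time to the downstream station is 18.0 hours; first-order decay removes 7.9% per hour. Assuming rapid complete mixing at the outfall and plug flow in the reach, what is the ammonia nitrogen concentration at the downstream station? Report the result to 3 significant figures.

Mixed concentration C = ΣQC/ΣQ = (9800·0.1900 + 2280·25.40) / 12080 = 59770/12080 = 4.948 mg/L.
7.9%/h lost → k = −ln(1 − 0.079) = 0.08230 h⁻¹.
First-order decay: C = 4.948·exp(−k·t) = 4.948·0.2273 = 1.125 mg/L.

1.12 mg/L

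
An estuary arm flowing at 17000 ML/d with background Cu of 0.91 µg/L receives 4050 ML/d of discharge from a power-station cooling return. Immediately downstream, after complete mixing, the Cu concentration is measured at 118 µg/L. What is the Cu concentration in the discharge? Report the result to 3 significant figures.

Mass balance: 17000·0.9100 + 4050·Cₑ = 21050·118.0
→ Cₑ = (21050·118.0 − 17000·0.9100) / 4050 = 609.5 µg/L.

609 µg/L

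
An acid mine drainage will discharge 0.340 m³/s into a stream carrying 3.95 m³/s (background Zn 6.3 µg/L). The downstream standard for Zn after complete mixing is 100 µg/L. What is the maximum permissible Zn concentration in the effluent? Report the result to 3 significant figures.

1190 µg/L

At the limit, (Qr·Cr + Qe·Cₑ)/(Qr + Qe) = 100:
Cₑ = (4.290·100 − 3.950·6.300) / 0.3400 = 1189 µg/L.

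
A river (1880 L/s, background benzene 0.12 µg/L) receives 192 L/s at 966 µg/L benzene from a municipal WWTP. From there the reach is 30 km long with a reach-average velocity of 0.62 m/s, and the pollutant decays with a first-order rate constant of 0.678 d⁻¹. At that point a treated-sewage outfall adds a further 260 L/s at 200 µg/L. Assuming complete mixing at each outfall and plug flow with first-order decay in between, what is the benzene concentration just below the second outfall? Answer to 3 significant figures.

Flow-weighted average: C = (1880·0.1200 + 192.0·966.0) / 2072 = 185700/2072 = 89.62 µg/L; combined flow 2072 L/s.
Travel time t = 30·1000 / 0.62 = 48390 s = 13.44 h.
After decay, C = 89.62 × e^(−kt) = 89.62 × 0.6841 = 61.31 µg/L.
At the second outfall, C = (2072·61.31 + 260.0·200.0) / (2072 + 260.0) = 76.77 µg/L.

76.8 µg/L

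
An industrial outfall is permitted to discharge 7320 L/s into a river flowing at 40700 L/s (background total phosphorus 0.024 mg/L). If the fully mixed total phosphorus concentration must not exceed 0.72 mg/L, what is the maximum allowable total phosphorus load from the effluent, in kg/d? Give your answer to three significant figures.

Mass balance at the limit: 40700·0.02400 + 7320·Cₑ = 48020·0.72 → Cₑ = 4.590 mg/L.
7320 L/s = 7.320 m³/s. Load = 7.320 m³/s × 4.590 g/m³ × 86 400 s/d = 2903 kg/d.

2900 kg/d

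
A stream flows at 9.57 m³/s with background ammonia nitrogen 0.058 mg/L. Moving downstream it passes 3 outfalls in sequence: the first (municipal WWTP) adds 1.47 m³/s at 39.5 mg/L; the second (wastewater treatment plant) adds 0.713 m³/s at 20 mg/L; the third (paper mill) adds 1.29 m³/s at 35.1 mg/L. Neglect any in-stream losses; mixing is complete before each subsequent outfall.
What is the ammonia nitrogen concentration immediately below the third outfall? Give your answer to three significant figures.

After outfall 1: Q = 9.570 + 1.470 = 11.04 m³/s; C = (9.570·0.05800 + 1.470·39.50)/11.04 = 5.310 mg/L.
After outfall 2: Q = 11.04 + 0.7130 = 11.75 m³/s; C = (11.04·5.310 + 0.7130·20.00)/11.75 = 6.201 mg/L.
After outfall 3: Q = 11.75 + 1.290 = 13.04 m³/s; C = (11.75·6.201 + 1.290·35.10)/13.04 = 9.059 mg/L.

9.06 mg/L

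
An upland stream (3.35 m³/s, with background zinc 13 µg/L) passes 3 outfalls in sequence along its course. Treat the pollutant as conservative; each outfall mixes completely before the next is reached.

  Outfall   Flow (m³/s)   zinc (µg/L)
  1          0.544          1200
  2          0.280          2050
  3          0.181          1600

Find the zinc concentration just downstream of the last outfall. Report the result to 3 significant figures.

358 µg/L

After outfall 1: Q = 3.350 + 0.5440 = 3.894 m³/s; C = (3.350·13.00 + 0.5440·1200)/3.894 = 178.8 µg/L.
After outfall 2: Q = 3.894 + 0.2800 = 4.174 m³/s; C = (3.894·178.8 + 0.2800·2050)/4.174 = 304.3 µg/L.
After outfall 3: Q = 4.174 + 0.1810 = 4.355 m³/s; C = (4.174·304.3 + 0.1810·1600)/4.355 = 358.2 µg/L.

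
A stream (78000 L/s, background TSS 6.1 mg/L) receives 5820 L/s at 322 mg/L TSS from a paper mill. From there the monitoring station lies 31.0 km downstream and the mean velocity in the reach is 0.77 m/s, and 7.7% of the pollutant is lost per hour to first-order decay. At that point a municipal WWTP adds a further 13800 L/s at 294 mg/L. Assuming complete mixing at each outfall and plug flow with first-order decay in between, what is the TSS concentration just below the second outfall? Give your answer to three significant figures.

After mixing, C = (78000·6.100 + 5820·322.0) / 83820 = 2350000/83820 = 28.03 mg/L; combined flow 83820 L/s.
Travel time t = 31.0·1000 / 0.77 = 40260 s = 11.18 h.
7.7%/h lost → k = −ln(1 − 0.077) = 0.08013 h⁻¹.
Decay over the reach: 28.03·exp(−kt) = 28.03·0.4082 = 11.44 mg/L.
Second outfall: C = (83820·11.44 + 13800·294.0)/97620 = 51.39 mg/L.

51.4 mg/L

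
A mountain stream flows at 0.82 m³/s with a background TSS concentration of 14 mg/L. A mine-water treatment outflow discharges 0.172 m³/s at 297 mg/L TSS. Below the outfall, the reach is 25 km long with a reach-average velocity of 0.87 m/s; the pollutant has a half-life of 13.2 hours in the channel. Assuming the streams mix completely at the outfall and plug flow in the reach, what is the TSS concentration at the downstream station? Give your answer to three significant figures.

41.5 mg/L

Flow-weighted average: C = (0.8200·14.00 + 0.1720·297.0) / 0.9920 = 62.56/0.9920 = 63.07 mg/L.
Travel time t = 25·1000 / 0.87 = 28740 s = 7.982 h.
Half-life 13.2 h → k = ln 2 / 13.2 = 0.05251 h⁻¹ = 1.260 d⁻¹.
Applying C = C₀e^(−kt): 63.07 × 0.6576 = 41.47 mg/L.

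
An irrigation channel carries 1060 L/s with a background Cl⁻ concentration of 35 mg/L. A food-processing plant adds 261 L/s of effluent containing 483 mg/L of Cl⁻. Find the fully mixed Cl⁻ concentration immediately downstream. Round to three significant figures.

Conservation of mass: C = (1060·35.00 + 261.0·483.0) / 1321 = 163200/1321 = 123.5 mg/L.

124 mg/L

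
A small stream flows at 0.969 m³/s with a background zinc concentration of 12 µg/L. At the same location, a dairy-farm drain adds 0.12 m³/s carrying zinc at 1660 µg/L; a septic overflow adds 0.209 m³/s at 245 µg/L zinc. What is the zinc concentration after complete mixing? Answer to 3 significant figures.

Conservation of mass: C = (0.9690·12.00 + 0.1200·1660 + 0.2090·245.0) / 1.298 = 262.0/1.298 = 201.9 µg/L.

202 µg/L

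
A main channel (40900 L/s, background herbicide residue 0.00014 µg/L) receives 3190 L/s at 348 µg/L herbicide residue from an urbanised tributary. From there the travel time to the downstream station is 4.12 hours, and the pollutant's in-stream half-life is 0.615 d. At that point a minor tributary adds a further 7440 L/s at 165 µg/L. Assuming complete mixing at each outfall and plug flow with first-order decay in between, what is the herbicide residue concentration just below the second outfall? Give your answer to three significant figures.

After mixing, C = (40900·0.0001400 + 3190·348.0) / 44090 = 1110000/44090 = 25.18 µg/L; combined flow 44090 L/s.
Half-life 0.615 d → k = ln 2 / 0.615 = 1.127 d⁻¹.
Applying C = C₀e^(−kt): 25.18 × 0.8241 = 20.75 µg/L.
Second outfall: C = (44090·20.75 + 7440·165.0)/51530 = 41.58 µg/L.

41.6 µg/L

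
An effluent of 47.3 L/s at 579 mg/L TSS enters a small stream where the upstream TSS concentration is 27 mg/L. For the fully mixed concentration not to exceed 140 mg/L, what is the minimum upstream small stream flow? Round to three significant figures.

184 L/s

Set C_mix = 140: (Q·27.00 + 47.30·579.0) / (Q + 47.30) = 140
→ Q = 47.30·(579.0 − 140)/(140 − 27.00) = 183.8 L/s.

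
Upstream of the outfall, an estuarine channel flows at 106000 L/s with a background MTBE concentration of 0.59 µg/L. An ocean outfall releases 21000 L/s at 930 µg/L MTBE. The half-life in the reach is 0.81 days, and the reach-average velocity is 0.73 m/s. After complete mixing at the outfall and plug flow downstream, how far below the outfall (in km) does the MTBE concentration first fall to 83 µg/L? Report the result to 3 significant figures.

45.7 km

After mixing, C = (106000·0.5900 + 21000·930.0) / 127000 = 19590000/127000 = 154.3 µg/L.
Half-life 0.81 d → k = ln 2 / 0.81 = 0.8557 d⁻¹.
Set 154.3·exp(−k·t) = 83 → t = ln(154.3/83)/k = 62590 s = 17.39 h.
Distance = v·t = 0.73·62590 = 45690 m = 45.69 km.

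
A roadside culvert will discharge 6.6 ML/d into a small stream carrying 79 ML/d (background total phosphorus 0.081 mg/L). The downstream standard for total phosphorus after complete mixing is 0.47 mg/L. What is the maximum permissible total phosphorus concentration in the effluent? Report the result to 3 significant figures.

5.13 mg/L

At the limit, (Qr·Cr + Qe·Cₑ)/(Qr + Qe) = 0.47:
Cₑ = (85.60·0.47 − 79.00·0.08100) / 6.600 = 5.126 mg/L.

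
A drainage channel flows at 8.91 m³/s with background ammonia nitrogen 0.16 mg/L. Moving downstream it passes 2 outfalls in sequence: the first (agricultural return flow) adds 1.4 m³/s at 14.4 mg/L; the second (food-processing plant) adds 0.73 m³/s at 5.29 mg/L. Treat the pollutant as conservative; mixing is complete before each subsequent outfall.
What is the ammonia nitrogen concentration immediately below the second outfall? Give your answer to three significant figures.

Outfall 1: combined Q = 10.31 m³/s; C = (8.910·0.1600 + 1.400·14.40)/10.31 = 2.094 mg/L.
Outfall 2: combined Q = 11.04 m³/s; C = (10.31·2.094 + 0.7300·5.290)/11.04 = 2.305 mg/L.

2.31 mg/L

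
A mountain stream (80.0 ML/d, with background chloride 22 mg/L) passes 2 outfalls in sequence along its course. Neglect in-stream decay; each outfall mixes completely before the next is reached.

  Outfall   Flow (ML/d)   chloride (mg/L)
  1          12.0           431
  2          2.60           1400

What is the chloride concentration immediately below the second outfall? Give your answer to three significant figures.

Outfall 1: combined Q = 92.00 ML/d; C = (80.00·22.00 + 12.00·431.0)/92.00 = 75.35 mg/L.
Outfall 2: combined Q = 94.60 ML/d; C = (92.00·75.35 + 2.600·1400)/94.60 = 111.8 mg/L.

112 mg/L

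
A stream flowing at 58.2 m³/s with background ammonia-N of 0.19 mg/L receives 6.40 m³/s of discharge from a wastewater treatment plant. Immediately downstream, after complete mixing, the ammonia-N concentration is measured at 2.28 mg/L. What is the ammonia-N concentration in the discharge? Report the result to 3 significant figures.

Mass balance: 58.20·0.1900 + 6.400·Cₑ = 64.60·2.280
→ Cₑ = (64.60·2.280 − 58.20·0.1900) / 6.400 = 21.29 mg/L.

21.3 mg/L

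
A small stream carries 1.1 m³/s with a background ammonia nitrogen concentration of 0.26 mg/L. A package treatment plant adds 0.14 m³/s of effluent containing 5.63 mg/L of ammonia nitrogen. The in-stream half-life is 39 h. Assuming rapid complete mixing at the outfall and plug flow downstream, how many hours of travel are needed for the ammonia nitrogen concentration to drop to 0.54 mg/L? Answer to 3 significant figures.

Mass balance: C = (1.100·0.2600 + 0.1400·5.630) / 1.240 = 1.074/1.240 = 0.8663 mg/L.
Half-life 39 h → k = ln 2 / 39 = 0.01777 h⁻¹ = 0.4266 d⁻¹.
0.8663·exp(−k·t) = 0.54 → t = ln(0.8663/0.54)/k = 95740 s = 26.59 h.

26.6 h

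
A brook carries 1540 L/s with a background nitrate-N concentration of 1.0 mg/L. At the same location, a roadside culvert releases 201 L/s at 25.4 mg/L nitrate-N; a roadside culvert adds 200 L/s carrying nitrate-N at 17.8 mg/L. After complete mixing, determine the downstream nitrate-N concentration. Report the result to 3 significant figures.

Mass balance: C = (1540·1.000 + 201.0·25.40 + 200.0·17.80) / 1941 = 10210/1941 = 5.258 mg/L.

5.26 mg/L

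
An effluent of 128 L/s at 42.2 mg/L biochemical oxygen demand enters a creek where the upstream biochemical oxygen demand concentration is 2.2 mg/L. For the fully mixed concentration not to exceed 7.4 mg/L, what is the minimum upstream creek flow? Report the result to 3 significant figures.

Set C_mix = 7.4: (Q·2.200 + 128.0·42.20) / (Q + 128.0) = 7.4
→ Q = 128.0·(42.20 − 7.4)/(7.4 − 2.200) = 856.6 L/s.

857 L/s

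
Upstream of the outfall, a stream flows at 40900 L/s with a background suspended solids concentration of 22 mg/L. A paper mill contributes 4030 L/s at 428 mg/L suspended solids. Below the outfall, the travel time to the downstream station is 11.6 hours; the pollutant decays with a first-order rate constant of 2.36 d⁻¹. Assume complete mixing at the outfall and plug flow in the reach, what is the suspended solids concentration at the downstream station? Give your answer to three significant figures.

18.7 mg/L

Flow-weighted average: C = (40900·22.00 + 4030·428.0) / 44930 = 2625000/44930 = 58.42 mg/L.
First-order decay: C = 58.42·exp(−k·t) = 58.42·0.3196 = 18.67 mg/L.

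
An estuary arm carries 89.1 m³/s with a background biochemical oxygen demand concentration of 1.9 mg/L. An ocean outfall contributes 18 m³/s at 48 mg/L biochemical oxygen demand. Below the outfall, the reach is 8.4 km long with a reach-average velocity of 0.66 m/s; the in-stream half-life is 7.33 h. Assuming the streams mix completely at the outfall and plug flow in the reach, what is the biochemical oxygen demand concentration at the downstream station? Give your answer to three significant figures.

6.91 mg/L

Conservation of mass: C = (89.10·1.900 + 18.00·48.00) / 107.1 = 1033/107.1 = 9.648 mg/L.
Travel time t = 8.4·1000 / 0.66 = 12730 s = 3.535 h.
Half-life 7.33 h → k = ln 2 / 7.33 = 0.09456 h⁻¹ = 2.270 d⁻¹.
First-order decay: C = 9.648·exp(−k·t) = 9.648·0.7158 = 6.906 mg/L.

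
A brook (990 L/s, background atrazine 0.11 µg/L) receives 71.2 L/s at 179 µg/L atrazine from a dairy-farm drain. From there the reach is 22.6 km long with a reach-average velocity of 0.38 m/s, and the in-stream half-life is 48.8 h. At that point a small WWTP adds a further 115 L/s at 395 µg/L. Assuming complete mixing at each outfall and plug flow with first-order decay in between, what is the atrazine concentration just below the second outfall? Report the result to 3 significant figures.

47.3 µg/L

Mass balance: C = (990.0·0.1100 + 71.20·179.0) / 1061 = 12850/1061 = 12.11 µg/L; combined flow 1061 L/s.
Travel time t = 22.6·1000 / 0.38 = 59470 s = 16.52 h.
Half-life 48.8 h → k = ln 2 / 48.8 = 0.01420 h⁻¹ = 0.3409 d⁻¹.
First-order decay: C = 12.11·exp(−k·t) = 12.11·0.7908 = 9.579 µg/L.
At the second outfall, C = (1061·9.579 + 115.0·395.0) / (1061 + 115.0) = 47.26 µg/L.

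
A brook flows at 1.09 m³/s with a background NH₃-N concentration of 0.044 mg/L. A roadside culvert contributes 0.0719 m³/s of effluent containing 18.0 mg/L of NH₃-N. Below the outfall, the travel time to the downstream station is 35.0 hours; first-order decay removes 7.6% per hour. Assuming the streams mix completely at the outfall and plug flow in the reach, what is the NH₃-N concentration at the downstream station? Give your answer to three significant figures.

0.0726 mg/L

Flow-weighted average: C = (1.090·0.04400 + 0.07190·18.00) / 1.162 = 1.342/1.162 = 1.155 mg/L.
7.6%/h lost → k = −ln(1 − 0.076) = 0.07904 h⁻¹.
After decay, C = 1.155 × e^(−kt) = 1.155 × 0.06288 = 0.07264 mg/L.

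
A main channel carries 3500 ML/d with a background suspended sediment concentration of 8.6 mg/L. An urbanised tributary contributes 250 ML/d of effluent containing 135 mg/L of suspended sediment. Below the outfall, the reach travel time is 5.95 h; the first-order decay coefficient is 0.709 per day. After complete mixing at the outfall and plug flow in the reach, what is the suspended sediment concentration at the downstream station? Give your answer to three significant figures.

14.3 mg/L

Mixed concentration C = ΣQC/ΣQ = (3500·8.600 + 250.0·135.0) / 3750 = 63850/3750 = 17.03 mg/L.
Applying C = C₀e^(−kt): 17.03 × 0.8388 = 14.28 mg/L.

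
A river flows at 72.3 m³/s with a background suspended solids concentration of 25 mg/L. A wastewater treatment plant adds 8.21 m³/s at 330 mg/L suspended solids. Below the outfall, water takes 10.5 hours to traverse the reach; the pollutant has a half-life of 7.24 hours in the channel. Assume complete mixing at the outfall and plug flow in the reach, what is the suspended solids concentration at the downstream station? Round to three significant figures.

20.5 mg/L

Conservation of mass: C = (72.30·25.00 + 8.210·330.0) / 80.51 = 4517/80.51 = 56.10 mg/L.
Half-life 7.24 h → k = ln 2 / 7.24 = 0.09574 h⁻¹ = 2.298 d⁻¹.
First-order decay: C = 56.10·exp(−k·t) = 56.10·0.3660 = 20.53 mg/L.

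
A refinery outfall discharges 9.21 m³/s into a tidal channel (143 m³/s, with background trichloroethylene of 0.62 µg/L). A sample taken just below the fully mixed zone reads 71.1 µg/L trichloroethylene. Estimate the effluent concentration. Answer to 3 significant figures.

Mass balance: 143.0·0.6200 + 9.210·Cₑ = 152.2·71.10
→ Cₑ = (152.2·71.10 − 143.0·0.6200) / 9.210 = 1165 µg/L.

1170 µg/L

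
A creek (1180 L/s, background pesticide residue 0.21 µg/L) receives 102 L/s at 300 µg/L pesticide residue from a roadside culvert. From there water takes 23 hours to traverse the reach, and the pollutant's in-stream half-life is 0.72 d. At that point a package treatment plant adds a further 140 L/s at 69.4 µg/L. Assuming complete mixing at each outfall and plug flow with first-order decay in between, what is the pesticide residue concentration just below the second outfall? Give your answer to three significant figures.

Flow-weighted average: C = (1180·0.2100 + 102.0·300.0) / 1282 = 30850/1282 = 24.06 µg/L; combined flow 1282 L/s.
Half-life 0.72 d → k = ln 2 / 0.72 = 0.9627 d⁻¹.
After decay, C = 24.06 × e^(−kt) = 24.06 × 0.3975 = 9.564 µg/L.
Second outfall: C = (1282·9.564 + 140.0·69.40)/1422 = 15.46 µg/L.

15.5 µg/L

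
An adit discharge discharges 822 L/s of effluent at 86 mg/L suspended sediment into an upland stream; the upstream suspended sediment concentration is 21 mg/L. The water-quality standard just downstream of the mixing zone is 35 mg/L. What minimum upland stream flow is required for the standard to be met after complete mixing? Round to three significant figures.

Set C_mix = 35: (Q·21.00 + 822.0·86.00) / (Q + 822.0) = 35
→ Q = 822.0·(86.00 − 35)/(35 − 21.00) = 2994 L/s.

2990 L/s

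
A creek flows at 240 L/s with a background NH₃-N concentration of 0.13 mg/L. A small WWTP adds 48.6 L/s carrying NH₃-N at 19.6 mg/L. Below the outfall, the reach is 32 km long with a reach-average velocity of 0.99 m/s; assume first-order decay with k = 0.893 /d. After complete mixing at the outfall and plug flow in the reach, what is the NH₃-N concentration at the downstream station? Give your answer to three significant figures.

Conservation of mass: C = (240.0·0.1300 + 48.60·19.60) / 288.6 = 983.8/288.6 = 3.409 mg/L.
Travel time t = 32·1000 / 0.99 = 32320 s = 8.979 h.
Applying C = C₀e^(−kt): 3.409 × 0.7160 = 2.441 mg/L.

2.44 mg/L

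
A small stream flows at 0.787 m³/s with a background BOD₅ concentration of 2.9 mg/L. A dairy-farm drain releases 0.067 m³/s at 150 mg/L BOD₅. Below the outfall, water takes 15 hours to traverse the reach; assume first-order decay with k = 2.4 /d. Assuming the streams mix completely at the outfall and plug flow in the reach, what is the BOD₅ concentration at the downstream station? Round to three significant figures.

3.22 mg/L

Mixed concentration C = ΣQC/ΣQ = (0.7870·2.900 + 0.06700·150.0) / 0.8540 = 12.33/0.8540 = 14.44 mg/L.
Decay over the reach: 14.44·exp(−kt) = 14.44·0.2231 = 3.222 mg/L.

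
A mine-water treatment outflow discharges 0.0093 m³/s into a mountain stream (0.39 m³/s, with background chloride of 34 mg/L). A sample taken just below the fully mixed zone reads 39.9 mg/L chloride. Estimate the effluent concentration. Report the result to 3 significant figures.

287 mg/L

Mass balance: 0.3900·34.00 + 0.009300·Cₑ = 0.3993·39.90
→ Cₑ = (0.3993·39.90 − 0.3900·34.00) / 0.009300 = 287.3 mg/L.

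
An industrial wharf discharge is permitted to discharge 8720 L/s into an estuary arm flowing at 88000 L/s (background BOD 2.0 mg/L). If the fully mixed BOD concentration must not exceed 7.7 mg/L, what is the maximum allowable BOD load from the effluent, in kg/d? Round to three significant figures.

49100 kg/d

Mass balance at the limit: 88000·2.000 + 8720·Cₑ = 96720·7.7 → Cₑ = 65.22 mg/L.
8720 L/s = 8.720 m³/s. Load = 8.720 m³/s × 65.22 g/m³ × 86 400 s/d = 49140 kg/d.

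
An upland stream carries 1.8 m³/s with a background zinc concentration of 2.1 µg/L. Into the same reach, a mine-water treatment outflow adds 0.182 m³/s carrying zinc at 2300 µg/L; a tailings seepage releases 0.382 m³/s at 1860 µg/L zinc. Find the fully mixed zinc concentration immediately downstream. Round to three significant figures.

479 µg/L

Mass balance: C = (1.800·2.100 + 0.1820·2300 + 0.3820·1860) / 2.364 = 1133/2.364 = 479.2 µg/L.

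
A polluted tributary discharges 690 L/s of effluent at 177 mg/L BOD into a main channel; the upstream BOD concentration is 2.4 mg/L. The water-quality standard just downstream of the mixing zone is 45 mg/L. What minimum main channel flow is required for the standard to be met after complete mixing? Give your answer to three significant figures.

2140 L/s

Set C_mix = 45: (Q·2.400 + 690.0·177.0) / (Q + 690.0) = 45
→ Q = 690.0·(177.0 − 45)/(45 − 2.400) = 2138 L/s.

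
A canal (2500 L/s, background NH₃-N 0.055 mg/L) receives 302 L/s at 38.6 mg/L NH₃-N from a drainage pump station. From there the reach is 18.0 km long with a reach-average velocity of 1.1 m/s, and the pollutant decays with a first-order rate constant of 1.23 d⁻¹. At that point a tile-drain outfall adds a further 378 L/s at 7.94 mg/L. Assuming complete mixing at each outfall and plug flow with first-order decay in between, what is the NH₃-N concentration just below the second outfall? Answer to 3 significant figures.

Mixed concentration C = ΣQC/ΣQ = (2500·0.05500 + 302.0·38.60) / 2802 = 11790/2802 = 4.209 mg/L; combined flow 2802 L/s.
Travel time t = 18.0·1000 / 1.1 = 16360 s = 4.545 h.
Applying C = C₀e^(−kt): 4.209 × 0.7922 = 3.335 mg/L.
At the second outfall, C = (2802·3.335 + 378.0·7.940) / (2802 + 378.0) = 3.882 mg/L.

3.88 mg/L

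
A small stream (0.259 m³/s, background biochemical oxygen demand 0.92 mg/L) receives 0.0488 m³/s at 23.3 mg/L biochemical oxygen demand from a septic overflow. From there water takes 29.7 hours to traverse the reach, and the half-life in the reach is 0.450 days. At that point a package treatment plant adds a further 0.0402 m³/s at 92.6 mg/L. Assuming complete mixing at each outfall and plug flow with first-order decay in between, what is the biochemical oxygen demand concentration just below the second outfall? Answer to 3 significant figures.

Conservation of mass: C = (0.2590·0.9200 + 0.04880·23.30) / 0.3078 = 1.375/0.3078 = 4.468 mg/L; combined flow 0.3078 m³/s.
Half-life 0.450 d → k = ln 2 / 0.450 = 1.540 d⁻¹.
Decay over the reach: 4.468·exp(−kt) = 4.468·0.1487 = 0.6642 mg/L.
Second outfall: C = (0.3078·0.6642 + 0.04020·92.60)/0.3480 = 11.28 mg/L.

11.3 mg/L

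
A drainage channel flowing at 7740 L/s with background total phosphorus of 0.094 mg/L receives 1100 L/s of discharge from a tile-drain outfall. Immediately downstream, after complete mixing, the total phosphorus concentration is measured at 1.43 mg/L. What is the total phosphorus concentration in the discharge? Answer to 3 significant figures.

10.8 mg/L

Mass balance: 7740·0.09400 + 1100·Cₑ = 8840·1.430
→ Cₑ = (8840·1.430 − 7740·0.09400) / 1100 = 10.83 mg/L.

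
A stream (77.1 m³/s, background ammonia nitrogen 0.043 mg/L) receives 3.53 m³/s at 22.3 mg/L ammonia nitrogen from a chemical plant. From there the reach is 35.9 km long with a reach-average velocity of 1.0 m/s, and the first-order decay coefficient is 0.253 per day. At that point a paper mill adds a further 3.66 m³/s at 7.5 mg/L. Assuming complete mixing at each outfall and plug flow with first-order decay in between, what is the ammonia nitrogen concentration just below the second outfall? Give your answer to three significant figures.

1.20 mg/L

Mass balance: C = (77.10·0.04300 + 3.530·22.30) / 80.63 = 82.03/80.63 = 1.017 mg/L; combined flow 80.63 m³/s.
Travel time t = 35.9·1000 / 1.0 = 35900 s = 9.972 h.
Decay over the reach: 1.017·exp(−kt) = 1.017·0.9002 = 0.9159 mg/L.
Second outfall: C = (80.63·0.9159 + 3.660·7.500)/84.29 = 1.202 mg/L.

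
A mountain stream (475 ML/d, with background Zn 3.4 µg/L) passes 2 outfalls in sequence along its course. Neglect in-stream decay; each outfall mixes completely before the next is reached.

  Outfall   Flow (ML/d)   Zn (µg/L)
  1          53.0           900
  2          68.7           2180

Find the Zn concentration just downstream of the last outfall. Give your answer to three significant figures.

Outfall 1: combined Q = 528.0 ML/d; C = (475.0·3.400 + 53.00·900.0)/528.0 = 93.40 µg/L.
Outfall 2: combined Q = 596.7 ML/d; C = (528.0·93.40 + 68.70·2180)/596.7 = 333.6 µg/L.

334 µg/L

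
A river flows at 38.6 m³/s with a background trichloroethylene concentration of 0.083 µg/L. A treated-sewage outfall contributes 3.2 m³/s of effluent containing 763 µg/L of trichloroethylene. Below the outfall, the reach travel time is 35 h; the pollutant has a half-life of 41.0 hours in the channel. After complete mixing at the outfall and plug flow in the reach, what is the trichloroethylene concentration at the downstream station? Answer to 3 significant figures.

Conservation of mass: C = (38.60·0.08300 + 3.200·763.0) / 41.80 = 2445/41.80 = 58.49 µg/L.
Half-life 41.0 h → k = ln 2 / 41.0 = 0.01691 h⁻¹ = 0.4057 d⁻¹.
After decay, C = 58.49 × e^(−kt) = 58.49 × 0.5534 = 32.37 µg/L.

32.4 µg/L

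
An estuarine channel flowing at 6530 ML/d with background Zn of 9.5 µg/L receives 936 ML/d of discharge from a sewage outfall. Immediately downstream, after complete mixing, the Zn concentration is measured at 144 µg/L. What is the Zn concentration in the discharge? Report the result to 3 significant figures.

Mass balance: 6530·9.500 + 936.0·Cₑ = 7466·144.0
→ Cₑ = (7466·144.0 − 6530·9.500) / 936.0 = 1082 µg/L.

1080 µg/L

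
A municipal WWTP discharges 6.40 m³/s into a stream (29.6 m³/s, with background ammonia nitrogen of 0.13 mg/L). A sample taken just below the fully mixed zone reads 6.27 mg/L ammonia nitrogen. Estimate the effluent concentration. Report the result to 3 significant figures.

Mass balance: 29.60·0.1300 + 6.400·Cₑ = 36.00·6.270
→ Cₑ = (36.00·6.270 − 29.60·0.1300) / 6.400 = 34.67 mg/L.

34.7 mg/L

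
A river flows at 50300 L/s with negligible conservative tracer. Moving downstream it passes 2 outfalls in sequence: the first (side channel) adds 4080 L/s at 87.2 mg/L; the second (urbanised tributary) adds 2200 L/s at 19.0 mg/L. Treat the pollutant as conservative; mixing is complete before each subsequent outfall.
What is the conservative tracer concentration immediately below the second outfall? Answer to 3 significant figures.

7.03 mg/L

Below outfall 1: Q → 54380 L/s, C = (50300·0 + 4080·87.20)/54380 = 6.542 mg/L.
Below outfall 2: Q → 56580 L/s, C = (54380·6.542 + 2200·19.00)/56580 = 7.027 mg/L.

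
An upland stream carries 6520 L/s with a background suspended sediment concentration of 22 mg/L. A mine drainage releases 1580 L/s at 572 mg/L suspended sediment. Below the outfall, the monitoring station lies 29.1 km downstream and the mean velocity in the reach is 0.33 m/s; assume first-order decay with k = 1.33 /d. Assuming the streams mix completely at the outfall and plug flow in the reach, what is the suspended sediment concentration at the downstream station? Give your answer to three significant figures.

33.3 mg/L

Mixed concentration C = ΣQC/ΣQ = (6520·22.00 + 1580·572.0) / 8100 = 1047000/8100 = 129.3 mg/L.
Travel time t = 29.1·1000 / 0.33 = 88180 s = 24.49 h.
Decay over the reach: 129.3·exp(−kt) = 129.3·0.2573 = 33.27 mg/L.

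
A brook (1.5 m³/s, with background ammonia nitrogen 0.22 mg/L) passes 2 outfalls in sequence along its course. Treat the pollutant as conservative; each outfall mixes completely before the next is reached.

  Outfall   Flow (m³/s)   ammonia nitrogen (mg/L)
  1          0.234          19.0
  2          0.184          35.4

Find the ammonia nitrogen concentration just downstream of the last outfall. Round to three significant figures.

Below outfall 1: Q → 1.734 m³/s, C = (1.500·0.2200 + 0.2340·19.00)/1.734 = 2.754 mg/L.
Below outfall 2: Q → 1.918 m³/s, C = (1.734·2.754 + 0.1840·35.40)/1.918 = 5.886 mg/L.

5.89 mg/L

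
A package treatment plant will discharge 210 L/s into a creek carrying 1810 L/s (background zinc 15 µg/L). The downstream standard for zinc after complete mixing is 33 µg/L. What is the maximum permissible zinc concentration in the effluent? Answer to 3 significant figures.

188 µg/L

At the limit, (Qr·Cr + Qe·Cₑ)/(Qr + Qe) = 33:
Cₑ = (2020·33 − 1810·15.00) / 210.0 = 188.1 µg/L.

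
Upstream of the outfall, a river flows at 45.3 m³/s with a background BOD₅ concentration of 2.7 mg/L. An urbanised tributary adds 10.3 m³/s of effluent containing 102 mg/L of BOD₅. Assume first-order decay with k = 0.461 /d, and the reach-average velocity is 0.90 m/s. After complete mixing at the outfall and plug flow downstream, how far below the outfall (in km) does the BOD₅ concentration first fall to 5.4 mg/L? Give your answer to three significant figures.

After mixing, C = (45.30·2.700 + 10.30·102.0) / 55.60 = 1173/55.60 = 21.10 mg/L.
Set 21.10·exp(−k·t) = 5.4 → t = ln(21.10/5.4)/k = 255400 s = 70.94 h.
Distance = v·t = 0.90·255400 = 229800 m = 229.8 km.

230 km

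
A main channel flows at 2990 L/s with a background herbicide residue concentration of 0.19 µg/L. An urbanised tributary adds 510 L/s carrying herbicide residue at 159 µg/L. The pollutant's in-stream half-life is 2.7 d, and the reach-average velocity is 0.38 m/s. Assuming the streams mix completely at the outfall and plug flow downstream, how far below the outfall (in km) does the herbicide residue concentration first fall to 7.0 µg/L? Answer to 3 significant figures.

154 km

After mixing, C = (2990·0.1900 + 510.0·159.0) / 3500 = 81660/3500 = 23.33 µg/L.
Half-life 2.7 d → k = ln 2 / 2.7 = 0.2567 d⁻¹.
Set 23.33·exp(−k·t) = 7.0 → t = ln(23.33/7.0)/k = 405200 s = 112.5 h.
Distance = v·t = 0.38·405200 = 154000 m = 154.0 km.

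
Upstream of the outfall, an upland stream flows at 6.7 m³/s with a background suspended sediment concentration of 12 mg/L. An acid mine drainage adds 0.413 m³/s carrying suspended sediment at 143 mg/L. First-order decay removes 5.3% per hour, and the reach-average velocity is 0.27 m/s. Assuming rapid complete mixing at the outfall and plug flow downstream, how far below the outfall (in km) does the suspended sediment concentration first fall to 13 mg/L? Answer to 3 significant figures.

Mass balance: C = (6.700·12.00 + 0.4130·143.0) / 7.113 = 139.5/7.113 = 19.61 mg/L.
5.3%/h lost → k = −ln(1 − 0.053) = 0.05446 h⁻¹.
Set 19.61·exp(−k·t) = 13 → t = ln(19.61/13)/k = 27160 s = 7.545 h.
Distance = v·t = 0.27·27160 = 7334 m = 7.334 km.

7.33 km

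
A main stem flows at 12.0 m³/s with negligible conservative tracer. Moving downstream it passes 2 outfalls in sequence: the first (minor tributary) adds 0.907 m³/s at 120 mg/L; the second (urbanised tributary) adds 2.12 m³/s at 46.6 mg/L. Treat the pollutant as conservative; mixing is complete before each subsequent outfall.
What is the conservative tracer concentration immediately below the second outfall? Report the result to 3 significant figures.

13.8 mg/L

After outfall 1: Q = 12.00 + 0.9070 = 12.91 m³/s; C = (12.00·0 + 0.9070·120.0)/12.91 = 8.433 mg/L.
After outfall 2: Q = 12.91 + 2.120 = 15.03 m³/s; C = (12.91·8.433 + 2.120·46.60)/15.03 = 13.82 mg/L.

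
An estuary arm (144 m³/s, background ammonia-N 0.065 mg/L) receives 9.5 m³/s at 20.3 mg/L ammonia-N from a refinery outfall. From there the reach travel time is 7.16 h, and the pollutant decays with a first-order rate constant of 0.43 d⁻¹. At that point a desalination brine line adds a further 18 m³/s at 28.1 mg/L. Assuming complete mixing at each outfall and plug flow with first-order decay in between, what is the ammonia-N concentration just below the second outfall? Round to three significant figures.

3.99 mg/L

Flow-weighted average: C = (144.0·0.06500 + 9.500·20.30) / 153.5 = 202.2/153.5 = 1.317 mg/L; combined flow 153.5 m³/s.
Decay over the reach: 1.317·exp(−kt) = 1.317·0.8796 = 1.159 mg/L.
Second outfall: C = (153.5·1.159 + 18.00·28.10)/171.5 = 3.986 mg/L.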